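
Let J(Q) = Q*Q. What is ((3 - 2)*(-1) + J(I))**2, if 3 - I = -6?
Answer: 6400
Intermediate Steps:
I = 9 (I = 3 - 1*(-6) = 3 + 6 = 9)
J(Q) = Q**2
((3 - 2)*(-1) + J(I))**2 = ((3 - 2)*(-1) + 9**2)**2 = (1*(-1) + 81)**2 = (-1 + 81)**2 = 80**2 = 6400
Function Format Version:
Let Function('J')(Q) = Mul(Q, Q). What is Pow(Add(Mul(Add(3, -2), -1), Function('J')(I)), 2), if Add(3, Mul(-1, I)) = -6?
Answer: 6400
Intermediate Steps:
I = 9 (I = Add(3, Mul(-1, -6)) = Add(3, 6) = 9)
Function('J')(Q) = Pow(Q, 2)
Pow(Add(Mul(Add(3, -2), -1), Function('J')(I)), 2) = Pow(Add(Mul(Add(3, -2), -1), Pow(9, 2)), 2) = Pow(Add(Mul(1, -1), 81), 2) = Pow(Add(-1, 81), 2) = Pow(80, 2) = 6400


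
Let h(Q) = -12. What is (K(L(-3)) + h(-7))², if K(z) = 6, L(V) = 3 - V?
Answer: 36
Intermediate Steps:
(K(L(-3)) + h(-7))² = (6 - 12)² = (-6)² = 36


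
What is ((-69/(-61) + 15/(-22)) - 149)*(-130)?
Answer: 12958075/671 ≈ 19312.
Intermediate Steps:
((-69/(-61) + 15/(-22)) - 149)*(-130) = ((-69*(-1/61) + 15*(-1/22)) - 149)*(-130) = ((69/61 - 15/22) - 149)*(-130) = (603/1342 - 149)*(-130) = -199355/1342*(-130) = 12958075/671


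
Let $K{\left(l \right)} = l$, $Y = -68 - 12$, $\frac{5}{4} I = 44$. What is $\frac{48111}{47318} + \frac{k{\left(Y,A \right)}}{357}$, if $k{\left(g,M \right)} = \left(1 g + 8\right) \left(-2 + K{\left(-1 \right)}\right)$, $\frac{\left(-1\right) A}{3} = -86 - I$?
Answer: $\frac{9132105}{5630842} \approx 1.6218$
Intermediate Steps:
$I = \frac{176}{5}$ ($I = \frac{4}{5} \cdot 44 = \frac{176}{5} \approx 35.2$)
$Y = -80$
$A = \frac{1818}{5}$ ($A = - 3 \left(-86 - \frac{176}{5}\right) = \left(-3\right) \left(- \frac{606}{5}\right) = \frac{1818}{5} \approx 363.6$)
$k{\left(g,M \right)} = -24 - 3 g$ ($k{\left(g,M \right)} = \left(1 g + 8\right) \left(-2 - 1\right) = \left(g + 8\right) \left(-3\right) = \left(8 + g\right) \left(-3\right) = -24 - 3 g$)
$\frac{48111}{47318} + \frac{k{\left(Y,A \right)}}{357} = \frac{48111}{47318} + \frac{-24 - -240}{357} = 48111 \cdot \frac{1}{47318} + \left(-24 + 240\right) \frac{1}{357} = \frac{48111}{47318} + 216 \cdot \frac{1}{357} = \frac{48111}{47318} + \frac{72}{119} = \frac{9132105}{5630842}$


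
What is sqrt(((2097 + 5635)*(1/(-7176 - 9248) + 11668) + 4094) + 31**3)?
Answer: sqrt(1521560556865298)/4106 ≈ 9500.0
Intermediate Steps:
sqrt(((2097 + 5635)*(1/(-7176 - 9248) + 11668) + 4094) + 31**3) = sqrt((7732*(1/(-16424) + 11668) + 4094) + 29791) = sqrt((7732*(-1/16424 + 11668) + 4094) + 29791) = sqrt((7732*(191635231/16424) + 4094) + 29791) = sqrt((370430901523/4106 + 4094) + 29791) = sqrt(370447711487/4106 + 29791) = sqrt(370570033333/4106) = sqrt(1521560556865298)/4106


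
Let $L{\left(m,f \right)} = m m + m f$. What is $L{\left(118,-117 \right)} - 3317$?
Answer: $-3199$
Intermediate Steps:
$L{\left(m,f \right)} = m^{2} + f m$
$L{\left(118,-117 \right)} - 3317 = 118 \left(-117 + 118\right) - 3317 = 118 \cdot 1 - 3317 = 118 - 3317 = -3199$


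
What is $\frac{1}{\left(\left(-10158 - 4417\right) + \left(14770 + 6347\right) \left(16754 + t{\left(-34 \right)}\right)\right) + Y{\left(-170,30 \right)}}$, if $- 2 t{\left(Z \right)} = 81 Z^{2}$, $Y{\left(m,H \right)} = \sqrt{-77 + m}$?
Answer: $- \frac{634876063}{403067615370380216} - \frac{i \sqrt{247}}{403067615370380216} \approx -1.5751 \cdot 10^{-9} - 3.8992 \cdot 10^{-17} i$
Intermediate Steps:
$t{\left(Z \right)} = - \frac{81 Z^{2}}{2}$
$\frac{1}{\left(\left(-10158 - 4417\right) + \left(14770 + 6347\right) \left(16754 + t{\left(-34 \right)}\right)\right) + Y{\left(-170,30 \right)}} = \frac{1}{\left(\left(-10158 - 4417\right) + \left(14770 + 6347\right) \left(16754 - \frac{81 \left(-34\right)^{2}}{2}\right)\right) + \sqrt{-77 - 170}} = \frac{1}{\left(-14575 + 21117 \left(16754 - 46818\right)\right) + \sqrt{-247}} = \frac{1}{\left(-14575 + 21117 \left(16754 - 46818\right)\right) + i \sqrt{247}} = \frac{1}{\left(-14575 + 21117 \left(-30064\right)\right) + i \sqrt{247}} = \frac{1}{\left(-14575 - 634861488\right) + i \sqrt{247}} = \frac{1}{-634876063 + i \sqrt{247}}$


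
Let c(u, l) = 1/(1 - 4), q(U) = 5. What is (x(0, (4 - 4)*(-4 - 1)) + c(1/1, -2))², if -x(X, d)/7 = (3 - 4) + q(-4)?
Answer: 7225/9 ≈ 802.78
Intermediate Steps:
c(u, l) = -⅓ (c(u, l) = 1/(-3) = -⅓)
x(X, d) = -28 (x(X, d) = -7*((3 - 4) + 5) = -7*(-1 + 5) = -7*4 = -28)
(x(0, (4 - 4)*(-4 - 1)) + c(1/1, -2))² = (-28 - ⅓)² = (-85/3)² = 7225/9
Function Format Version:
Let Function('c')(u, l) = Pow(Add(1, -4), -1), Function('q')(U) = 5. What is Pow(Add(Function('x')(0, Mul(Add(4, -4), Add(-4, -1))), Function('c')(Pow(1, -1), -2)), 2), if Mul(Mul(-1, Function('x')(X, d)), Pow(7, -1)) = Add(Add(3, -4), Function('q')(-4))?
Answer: Rational(7225, 9) ≈ 802.78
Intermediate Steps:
Function('c')(u, l) = Rational(-1, 3) (Function('c')(u, l) = Pow(-3, -1) = Rational(-1, 3))
Function('x')(X, d) = -28 (Function('x')(X, d) = Mul(-7, Add(Add(3, -4), 5)) = Mul(-7, Add(-1, 5)) = Mul(-7, 4) = -28)
Pow(Add(Function('x')(0, Mul(Add(4, -4), Add(-4, -1))), Function('c')(Pow(1, -1), -2)), 2) = Pow(Add(-28, Rational(-1, 3)), 2) = Pow(Rational(-85, 3), 2) = Rational(7225, 9)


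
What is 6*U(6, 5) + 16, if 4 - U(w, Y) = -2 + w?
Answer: 16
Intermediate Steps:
U(w, Y) = 6 - w (U(w, Y) = 4 - (-2 + w) = 4 + (2 - w) = 6 - w)
6*U(6, 5) + 16 = 6*(6 - 1*6) + 16 = 6*(6 - 6) + 16 = 6*0 + 16 = 0 + 16 = 16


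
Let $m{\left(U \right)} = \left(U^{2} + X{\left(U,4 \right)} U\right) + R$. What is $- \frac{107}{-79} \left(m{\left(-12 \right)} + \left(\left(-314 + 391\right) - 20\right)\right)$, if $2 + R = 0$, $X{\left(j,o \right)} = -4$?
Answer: $\frac{26429}{79} \approx 334.54$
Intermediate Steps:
$R = -2$ ($R = -2 + 0 = -2$)
$m{\left(U \right)} = -2 + U^{2} - 4 U$ ($m{\left(U \right)} = \left(U^{2} - 4 U\right) - 2 = -2 + U^{2} - 4 U$)
$- \frac{107}{-79} \left(m{\left(-12 \right)} + \left(\left(-314 + 391\right) - 20\right)\right) = - \frac{107}{-79} \left(\left(-2 + \left(-12\right)^{2} - -48\right) + \left(\left(-314 + 391\right) - 20\right)\right) = \left(-107\right) \left(- \frac{1}{79}\right) \left(\left(-2 + 144 + 48\right) + \left(77 - 20\right)\right) = \frac{107 \left(190 + 57\right)}{79} = \frac{107}{79} \cdot 247 = \frac{26429}{79}$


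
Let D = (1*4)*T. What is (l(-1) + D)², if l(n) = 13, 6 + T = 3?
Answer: 1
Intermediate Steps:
T = -3 (T = -6 + 3 = -3)
D = -12 (D = (1*4)*(-3) = 4*(-3) = -12)
(l(-1) + D)² = (13 - 12)² = 1² = 1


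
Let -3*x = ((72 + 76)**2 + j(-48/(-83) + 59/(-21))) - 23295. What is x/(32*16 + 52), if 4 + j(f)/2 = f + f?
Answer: 2454013/2949156 ≈ 0.83211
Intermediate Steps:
j(f) = -8 + 4*f (j(f) = -8 + 2*(f + f) = -8 + 2*(2*f) = -8 + 4*f)
x = 2454013/5229 (x = -(((72 + 76)**2 + (-8 + 4*(-48/(-83) + 59/(-21)))) - 23295)/3 = -((148**2 + (-8 + 4*(-48*(-1/83) + 59*(-1/21)))) - 23295)/3 = -((21904 + (-8 + 4*(48/83 - 59/21))) - 23295)/3 = -((21904 + (-8 + 4*(-3889/1743))) - 23295)/3 = -((21904 + (-8 - 15556/1743)) - 23295)/3 = -((21904 - 29500/1743) - 23295)/3 = -(38149172/1743 - 23295)/3 = -1/3*(-2454013/1743) = 2454013/5229 ≈ 469.31)
x/(32*16 + 52) = 2454013/(5229*(32*16 + 52)) = 2454013/(5229*(512 + 52)) = (2454013/5229)/564 = (2454013/5229)*(1/564) = 2454013/2949156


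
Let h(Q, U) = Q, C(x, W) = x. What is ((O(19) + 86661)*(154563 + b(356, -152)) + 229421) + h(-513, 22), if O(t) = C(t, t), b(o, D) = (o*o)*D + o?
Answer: -1656363817132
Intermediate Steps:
b(o, D) = o + D*o² (b(o, D) = o²*D + o = D*o² + o = o + D*o²)
O(t) = t
((O(19) + 86661)*(154563 + b(356, -152)) + 229421) + h(-513, 22) = ((19 + 86661)*(154563 + 356*(1 - 152*356)) + 229421) - 513 = (86680*(154563 + 356*(1 - 54112)) + 229421) - 513 = (86680*(154563 + 356*(-54111)) + 229421) - 513 = (86680*(154563 - 19263516) + 229421) - 513 = (86680*(-19108953) + 229421) - 513 = (-1656364046040 + 229421) - 513 = -1656363816619 - 513 = -1656363817132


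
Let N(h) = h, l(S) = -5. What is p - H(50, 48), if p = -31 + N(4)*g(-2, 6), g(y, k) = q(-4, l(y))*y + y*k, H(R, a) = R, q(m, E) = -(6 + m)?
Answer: -113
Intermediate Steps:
q(m, E) = -6 - m
g(y, k) = -2*y + k*y (g(y, k) = (-6 - 1*(-4))*y + y*k = (-6 + 4)*y + k*y = -2*y + k*y)
p = -63 (p = -31 + 4*(-2*(-2 + 6)) = -31 + 4*(-2*4) = -31 + 4*(-8) = -31 - 32 = -63)
p - H(50, 48) = -63 - 1*50 = -63 - 50 = -113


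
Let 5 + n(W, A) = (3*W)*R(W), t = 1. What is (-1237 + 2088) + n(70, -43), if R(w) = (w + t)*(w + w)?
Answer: 2088246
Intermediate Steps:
R(w) = 2*w*(1 + w) (R(w) = (w + 1)*(w + w) = (1 + w)*(2*w) = 2*w*(1 + w))
n(W, A) = -5 + 6*W²*(1 + W) (n(W, A) = -5 + (3*W)*(2*W*(1 + W)) = -5 + 6*W²*(1 + W))
(-1237 + 2088) + n(70, -43) = (-1237 + 2088) + (-5 + 6*70²*(1 + 70)) = 851 + (-5 + 6*4900*71) = 851 + (-5 + 2087400) = 851 + 2087395 = 2088246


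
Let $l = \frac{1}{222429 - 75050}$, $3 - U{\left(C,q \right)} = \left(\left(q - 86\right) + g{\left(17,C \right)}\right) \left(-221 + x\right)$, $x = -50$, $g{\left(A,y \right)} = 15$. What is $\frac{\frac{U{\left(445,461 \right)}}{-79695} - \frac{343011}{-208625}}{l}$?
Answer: $\frac{7419563485696}{158346375} \approx 46857.0$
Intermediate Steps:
$U{\left(C,q \right)} = -19238 + 271 q$ ($U{\left(C,q \right)} = 3 - \left(\left(q - 86\right) + 15\right) \left(-221 - 50\right) = 3 - \left(\left(q - 86\right) + 15\right) \left(-271\right) = 3 - \left(\left(-86 + q\right) + 15\right) \left(-271\right) = 3 - \left(-71 + q\right) \left(-271\right) = 3 - \left(19241 - 271 q\right) = 3 + \left(-19241 + 271 q\right) = -19238 + 271 q$)
$l = \frac{1}{147379} \approx 6.7852 \cdot 10^{-6}$
$\frac{\frac{U{\left(445,461 \right)}}{-79695} - \frac{343011}{-208625}}{l} = \left(\frac{-19238 + 271 \cdot 461}{-79695} - \frac{343011}{-208625}\right) \frac{1}{\frac{1}{147379}} = \left(\left(-19238 + 124931\right) \left(- \frac{1}{79695}\right) - - \frac{343011}{208625}\right) 147379 = \left(105693 \left(- \frac{1}{79695}\right) + \frac{343011}{208625}\right) 147379 = \left(- \frac{5033}{3795} + \frac{343011}{208625}\right) 147379 = \frac{50343424}{158346375} \cdot 147379 = \frac{7419563485696}{158346375}$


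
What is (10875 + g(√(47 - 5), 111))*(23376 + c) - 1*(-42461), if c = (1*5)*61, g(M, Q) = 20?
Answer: 258046956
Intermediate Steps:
c = 305 (c = 5*61 = 305)
(10875 + g(√(47 - 5), 111))*(23376 + c) - 1*(-42461) = (10875 + 20)*(23376 + 305) - 1*(-42461) = 10895*23681 + 42461 = 258004495 + 42461 = 258046956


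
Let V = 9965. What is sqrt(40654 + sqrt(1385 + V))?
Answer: sqrt(40654 + 5*sqrt(454)) ≈ 201.89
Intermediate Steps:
sqrt(40654 + sqrt(1385 + V)) = sqrt(40654 + sqrt(1385 + 9965)) = sqrt(40654 + sqrt(11350)) = sqrt(40654 + 5*sqrt(454))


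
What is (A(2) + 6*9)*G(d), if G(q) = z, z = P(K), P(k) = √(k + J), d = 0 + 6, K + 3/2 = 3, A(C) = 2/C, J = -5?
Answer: 55*I*√14/2 ≈ 102.9*I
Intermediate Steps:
K = 3/2 (K = -3/2 + 3 = 3/2 ≈ 1.5000)
d = 6
P(k) = √(-5 + k) (P(k) = √(k - 5) = √(-5 + k))
z = I*√14/2 (z = √(-5 + 3/2) = √(-7/2) = I*√14/2 ≈ 1.8708*I)
G(q) = I*√14/2
(A(2) + 6*9)*G(d) = (2/2 + 6*9)*(I*√14/2) = (2*(½) + 54)*(I*√14/2) = (1 + 54)*(I*√14/2) = 55*(I*√14/2) = 55*I*√14/2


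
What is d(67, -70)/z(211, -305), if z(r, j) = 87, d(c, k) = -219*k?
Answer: 5110/29 ≈ 176.21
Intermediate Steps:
d(67, -70)/z(211, -305) = -219*(-70)/87 = 15330*(1/87) = 5110/29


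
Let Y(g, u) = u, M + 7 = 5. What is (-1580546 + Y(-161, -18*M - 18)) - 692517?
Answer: -2273045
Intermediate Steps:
M = -2 (M = -7 + 5 = -2)
(-1580546 + Y(-161, -18*M - 18)) - 692517 = (-1580546 + (-18*(-2) - 18)) - 692517 = (-1580546 + (36 - 18)) - 692517 = (-1580546 + 18) - 692517 = -1580528 - 692517 = -2273045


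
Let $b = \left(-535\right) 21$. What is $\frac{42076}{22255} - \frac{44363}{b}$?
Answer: $\frac{58400897}{10001397} \approx 5.8393$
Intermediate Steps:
$b = -11235$
$\frac{42076}{22255} - \frac{44363}{b} = \frac{42076}{22255} - \frac{44363}{-11235} = 42076 \cdot \frac{1}{22255} - - \frac{44363}{11235} = \frac{42076}{22255} + \frac{44363}{11235} = \frac{58400897}{10001397}$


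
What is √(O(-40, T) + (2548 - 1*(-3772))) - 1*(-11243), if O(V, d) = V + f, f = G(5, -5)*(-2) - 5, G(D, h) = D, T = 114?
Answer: 11243 + √6265 ≈ 11322.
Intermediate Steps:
f = -15 (f = 5*(-2) - 5 = -10 - 5 = -15)
O(V, d) = -15 + V (O(V, d) = V - 15 = -15 + V)
√(O(-40, T) + (2548 - 1*(-3772))) - 1*(-11243) = √((-15 - 40) + (2548 - 1*(-3772))) - 1*(-11243) = √(-55 + (2548 + 3772)) + 11243 = √(-55 + 6320) + 11243 = √6265 + 11243 = 11243 + √6265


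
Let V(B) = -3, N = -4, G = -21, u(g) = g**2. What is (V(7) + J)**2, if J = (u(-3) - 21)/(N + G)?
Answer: 3969/625 ≈ 6.3504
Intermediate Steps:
J = 12/25 (J = ((-3)**2 - 21)/(-4 - 21) = (9 - 21)/(-25) = -12*(-1/25) = 12/25 ≈ 0.48000)
(V(7) + J)**2 = (-3 + 12/25)**2 = (-63/25)**2 = 3969/625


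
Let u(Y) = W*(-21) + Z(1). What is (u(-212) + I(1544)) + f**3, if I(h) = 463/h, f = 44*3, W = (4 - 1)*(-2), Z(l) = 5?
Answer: 3551353319/1544 ≈ 2.3001e+6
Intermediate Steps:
W = -6 (W = 3*(-2) = -6)
u(Y) = 131 (u(Y) = -6*(-21) + 5 = 126 + 5 = 131)
f = 132
(u(-212) + I(1544)) + f**3 = (131 + 463/1544) + 132**3 = (131 + 463*(1/1544)) + 2299968 = (131 + 463/1544) + 2299968 = 202727/1544 + 2299968 = 3551353319/1544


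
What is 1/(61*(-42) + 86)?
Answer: -1/2476 ≈ -0.00040388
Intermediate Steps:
1/(61*(-42) + 86) = 1/(-2562 + 86) = 1/(-2476) = -1/2476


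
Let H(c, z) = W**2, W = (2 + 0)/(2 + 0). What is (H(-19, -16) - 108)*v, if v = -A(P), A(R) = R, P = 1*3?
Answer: 321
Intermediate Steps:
P = 3
W = 1 (W = 2/2 = 2*(1/2) = 1)
v = -3 (v = -1*3 = -3)
H(c, z) = 1 (H(c, z) = 1**2 = 1)
(H(-19, -16) - 108)*v = (1 - 108)*(-3) = -107*(-3) = 321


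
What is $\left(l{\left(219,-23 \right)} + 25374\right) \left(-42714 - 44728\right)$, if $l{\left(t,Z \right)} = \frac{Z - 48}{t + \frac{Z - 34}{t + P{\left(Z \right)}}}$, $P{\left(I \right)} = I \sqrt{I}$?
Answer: $- \frac{2128744323046278602}{959444901} + \frac{2713062934 i \sqrt{23}}{959444901} \approx -2.2187 \cdot 10^{9} + 13.561 i$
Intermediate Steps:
$P{\left(I \right)} = I^{\frac{3}{2}}$
$l{\left(t,Z \right)} = \frac{-48 + Z}{t + \frac{-34 + Z}{t + Z^{\frac{3}{2}}}}$ ($l{\left(t,Z \right)} = \frac{Z - 48}{t + \frac{Z - 34}{t + Z^{\frac{3}{2}}}} = \frac{Z - 48}{t + \frac{-34 + Z}{t + Z^{\frac{3}{2}}}} = \frac{-48 + Z}{t + \frac{-34 + Z}{t + Z^{\frac{3}{2}}}}$)
$\left(l{\left(219,-23 \right)} + 25374\right) \left(-42714 - 44728\right) = \left(\frac{\left(-23\right)^{\frac{5}{2}} - 10512 - 48 \left(-23\right)^{\frac{3}{2}} - 5037}{-34 - 23 + 219^{2} + 219 \left(-23\right)^{\frac{3}{2}}} + 25374\right) \left(-42714 - 44728\right) = \left(\frac{529 i \sqrt{23} - 10512 - 48 \left(- 23 i \sqrt{23}\right) - 5037}{-34 - 23 + 47961 + 219 \left(- 23 i \sqrt{23}\right)} + 25374\right) \left(-87442\right) = \left(\frac{529 i \sqrt{23} - 10512 + 1104 i \sqrt{23} - 5037}{-34 - 23 + 47961 - 5037 i \sqrt{23}} + 25374\right) \left(-87442\right) = \left(\frac{-15549 + 1633 i \sqrt{23}}{47904 - 5037 i \sqrt{23}} + 25374\right) \left(-87442\right) = \left(25374 + \frac{-15549 + 1633 i \sqrt{23}}{47904 - 5037 i \sqrt{23}}\right) \left(-87442\right) = -2218753308 - \frac{87442 \left(-15549 + 1633 i \sqrt{23}\right)}{47904 - 5037 i \sqrt{23}}$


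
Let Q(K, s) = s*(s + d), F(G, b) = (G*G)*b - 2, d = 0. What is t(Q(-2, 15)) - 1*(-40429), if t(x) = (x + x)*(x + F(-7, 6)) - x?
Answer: 272854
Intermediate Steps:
F(G, b) = -2 + b*G² (F(G, b) = G²*b - 2 = b*G² - 2 = -2 + b*G²)
Q(K, s) = s² (Q(K, s) = s*(s + 0) = s*s = s²)
t(x) = -x + 2*x*(292 + x) (t(x) = (x + x)*(x + (-2 + 6*(-7)²)) - x = (2*x)*(x + (-2 + 6*49)) - x = (2*x)*(x + (-2 + 294)) - x = (2*x)*(x + 292) - x = (2*x)*(292 + x) - x = 2*x*(292 + x) - x = -x + 2*x*(292 + x))
t(Q(-2, 15)) - 1*(-40429) = 15²*(583 + 2*15²) - 1*(-40429) = 225*(583 + 2*225) + 40429 = 225*(583 + 450) + 40429 = 225*1033 + 40429 = 232425 + 40429 = 272854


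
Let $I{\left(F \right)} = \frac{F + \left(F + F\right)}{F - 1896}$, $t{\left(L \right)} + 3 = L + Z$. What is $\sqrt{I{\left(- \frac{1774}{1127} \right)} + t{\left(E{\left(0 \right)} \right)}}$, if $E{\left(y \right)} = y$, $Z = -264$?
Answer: $\frac{10 i \sqrt{3052759124397}}{1069283} \approx 16.34 i$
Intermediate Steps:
$t{\left(L \right)} = -267 + L$ ($t{\left(L \right)} = -3 + \left(L - 264\right) = -3 + \left(-264 + L\right) = -267 + L$)
$I{\left(F \right)} = \frac{3 F}{-1896 + F}$ ($I{\left(F \right)} = \frac{F + 2 F}{-1896 + F} = \frac{3 F}{-1896 + F}$)
$\sqrt{I{\left(- \frac{1774}{1127} \right)} + t{\left(E{\left(0 \right)} \right)}} = \sqrt{\frac{3 \left(- \frac{1774}{1127}\right)}{-1896 - \frac{1774}{1127}} + \left(-267 + 0\right)} = \sqrt{\frac{3 \left(\left(-1774\right) \frac{1}{1127}\right)}{-1896 - \frac{1774}{1127}} - 267} = \sqrt{3 \left(- \frac{1774}{1127}\right) \frac{1}{-1896 - \frac{1774}{1127}} - 267} = \sqrt{3 \left(- \frac{1774}{1127}\right) \frac{1}{- \frac{2138566}{1127}} - 267} = \sqrt{3 \left(- \frac{1774}{1127}\right) \left(- \frac{1127}{2138566}\right) - 267} = \sqrt{\frac{2661}{1069283} - 267} = \sqrt{- \frac{285495900}{1069283}} = \frac{10 i \sqrt{3052759124397}}{1069283}$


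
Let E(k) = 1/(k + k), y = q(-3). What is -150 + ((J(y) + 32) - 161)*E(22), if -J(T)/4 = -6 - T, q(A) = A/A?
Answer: -6701/44 ≈ -152.30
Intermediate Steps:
q(A) = 1
y = 1
J(T) = 24 + 4*T (J(T) = -4*(-6 - T) = 24 + 4*T)
E(k) = 1/(2*k)
-150 + ((J(y) + 32) - 161)*E(22) = -150 + (((24 + 4*1) + 32) - 161)*((½)/22) = -150 + (((24 + 4) + 32) - 161)*((½)*(1/22)) = -150 + ((28 + 32) - 161)*(1/44) = -150 + (60 - 161)*(1/44) = -150 - 101*1/44 = -150 - 101/44 = -6701/44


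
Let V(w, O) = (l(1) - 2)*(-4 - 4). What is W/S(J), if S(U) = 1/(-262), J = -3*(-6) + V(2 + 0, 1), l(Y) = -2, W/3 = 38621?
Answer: -30356106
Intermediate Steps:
W = 115863 (W = 3*38621 = 115863)
V(w, O) = 32 (V(w, O) = (-2 - 2)*(-4 - 4) = -4*(-8) = 32)
J = 50 (J = -3*(-6) + 32 = 18 + 32 = 50)
S(U) = -1/262
W/S(J) = 115863/(-1/262) = 115863*(-262) = -30356106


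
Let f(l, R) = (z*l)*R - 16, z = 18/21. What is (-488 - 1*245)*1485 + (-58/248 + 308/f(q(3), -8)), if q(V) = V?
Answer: -2159611093/1984 ≈ -1.0885e+6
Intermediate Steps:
z = 6/7 (z = 18*(1/21) = 6/7 ≈ 0.85714)
f(l, R) = -16 + 6*R*l/7 (f(l, R) = (6*l/7)*R - 16 = 6*R*l/7 - 16 = -16 + 6*R*l/7)
(-488 - 1*245)*1485 + (-58/248 + 308/f(q(3), -8)) = (-488 - 1*245)*1485 + (-58/248 + 308/(-16 + (6/7)*(-8)*3)) = (-488 - 245)*1485 + (-58*1/248 + 308/(-16 - 144/7)) = -733*1485 + (-29/124 + 308/(-256/7)) = -1088505 + (-29/124 + 308*(-7/256)) = -1088505 + (-29/124 - 539/64) = -1088505 - 17173/1984 = -2159611093/1984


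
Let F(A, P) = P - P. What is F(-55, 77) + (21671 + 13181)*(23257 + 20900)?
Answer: 1538959764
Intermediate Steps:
F(A, P) = 0
F(-55, 77) + (21671 + 13181)*(23257 + 20900) = 0 + (21671 + 13181)*(23257 + 20900) = 0 + 34852*44157 = 0 + 1538959764 = 1538959764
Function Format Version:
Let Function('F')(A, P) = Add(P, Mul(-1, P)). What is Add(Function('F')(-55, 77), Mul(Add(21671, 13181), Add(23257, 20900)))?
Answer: 1538959764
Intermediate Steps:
Function('F')(A, P) = 0
Add(Function('F')(-55, 77), Mul(Add(21671, 13181), Add(23257, 20900))) = Add(0, Mul(Add(21671, 13181), Add(23257, 20900))) = Add(0, Mul(34852, 44157)) = Add(0, 1538959764) = 1538959764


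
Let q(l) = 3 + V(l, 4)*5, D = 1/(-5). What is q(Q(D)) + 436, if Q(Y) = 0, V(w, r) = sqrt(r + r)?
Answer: 439 + 10*sqrt(2) ≈ 453.14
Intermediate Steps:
V(w, r) = sqrt(2)*sqrt(r) (V(w, r) = sqrt(2*r) = sqrt(2)*sqrt(r))
D = -1/5 ≈ -0.20000
q(l) = 3 + 10*sqrt(2) (q(l) = 3 + (sqrt(2)*sqrt(4))*5 = 3 + (sqrt(2)*2)*5 = 3 + (2*sqrt(2))*5 = 3 + 10*sqrt(2))
q(Q(D)) + 436 = (3 + 10*sqrt(2)) + 436 = 439 + 10*sqrt(2)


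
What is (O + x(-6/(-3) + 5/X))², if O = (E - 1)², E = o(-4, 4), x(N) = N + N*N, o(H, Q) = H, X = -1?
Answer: 961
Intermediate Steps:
x(N) = N + N²
E = -4
O = 25 (O = (-4 - 1)² = (-5)² = 25)
(O + x(-6/(-3) + 5/X))² = (25 + (-6/(-3) + 5/(-1))*(1 + (-6/(-3) + 5/(-1))))² = (25 + (-6*(-⅓) + 5*(-1))*(1 + (-6*(-⅓) + 5*(-1))))² = (25 + (2 - 5)*(1 + (2 - 5)))² = (25 - 3*(1 - 3))² = (25 - 3*(-2))² = (25 + 6)² = 31² = 961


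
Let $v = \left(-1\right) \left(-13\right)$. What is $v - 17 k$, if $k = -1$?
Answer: $30$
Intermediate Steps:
$v = 13$
$v - 17 k = 13 - -17 = 13 + 17 = 30$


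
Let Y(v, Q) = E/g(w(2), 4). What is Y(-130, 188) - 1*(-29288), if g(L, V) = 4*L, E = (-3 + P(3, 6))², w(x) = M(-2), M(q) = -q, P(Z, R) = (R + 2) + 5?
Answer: 58601/2 ≈ 29301.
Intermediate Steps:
P(Z, R) = 7 + R (P(Z, R) = (2 + R) + 5 = 7 + R)
w(x) = 2 (w(x) = -1*(-2) = 2)
E = 100 (E = (-3 + (7 + 6))² = (-3 + 13)² = 10² = 100)
Y(v, Q) = 25/2 (Y(v, Q) = 100/((4*2)) = 100/8 = 100*(⅛) = 25/2)
Y(-130, 188) - 1*(-29288) = 25/2 - 1*(-29288) = 25/2 + 29288 = 58601/2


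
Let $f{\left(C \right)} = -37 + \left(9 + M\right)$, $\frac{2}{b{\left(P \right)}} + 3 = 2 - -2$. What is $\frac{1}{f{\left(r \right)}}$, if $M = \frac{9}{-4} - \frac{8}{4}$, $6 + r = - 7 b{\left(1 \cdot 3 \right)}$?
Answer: $- \frac{4}{129} \approx -0.031008$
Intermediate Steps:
$b{\left(P \right)} = 2$ ($b{\left(P \right)} = \frac{2}{-3 + \left(2 - -2\right)} = \frac{2}{-3 + \left(2 + 2\right)} = \frac{2}{-3 + 4} = \frac{2}{1} = 2 \cdot 1 = 2$)
$r = -20$ ($r = -6 - 14 = -20$)
$M = - \frac{17}{4}$ ($M = 9 \left(- \frac{1}{4}\right) - 2 = - \frac{9}{4} - 2 = - \frac{17}{4} \approx -4.25$)
$f{\left(C \right)} = - \frac{129}{4}$ ($f{\left(C \right)} = -37 + \left(9 - \frac{17}{4}\right) = -37 + \frac{19}{4} = - \frac{129}{4}$)
$\frac{1}{f{\left(r \right)}} = \frac{1}{- \frac{129}{4}} = - \frac{4}{129}$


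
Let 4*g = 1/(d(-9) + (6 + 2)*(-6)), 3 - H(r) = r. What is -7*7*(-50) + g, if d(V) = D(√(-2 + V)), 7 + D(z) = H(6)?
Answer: 568399/232 ≈ 2450.0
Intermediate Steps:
H(r) = 3 - r
D(z) = -10 (D(z) = -7 + (3 - 1*6) = -7 + (3 - 6) = -7 - 3 = -10)
d(V) = -10
g = -1/232 (g = 1/(4*(-10 + (6 + 2)*(-6))) = 1/(4*(-10 + 8*(-6))) = 1/(4*(-10 - 48)) = (¼)/(-58) = (¼)*(-1/58) = -1/232 ≈ -0.0043103)
-7*7*(-50) + g = -7*7*(-50) - 1/232 = -49*(-50) - 1/232 = 2450 - 1/232 = 568399/232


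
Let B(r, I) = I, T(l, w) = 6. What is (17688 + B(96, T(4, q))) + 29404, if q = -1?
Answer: 47098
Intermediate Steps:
(17688 + B(96, T(4, q))) + 29404 = (17688 + 6) + 29404 = 17694 + 29404 = 47098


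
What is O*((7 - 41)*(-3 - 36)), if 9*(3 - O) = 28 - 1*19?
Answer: 2652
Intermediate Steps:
O = 2 (O = 3 - (28 - 1*19)/9 = 3 - (28 - 19)/9 = 3 - ⅑*9 = 3 - 1 = 2)
O*((7 - 41)*(-3 - 36)) = 2*((7 - 41)*(-3 - 36)) = 2*(-34*(-39)) = 2*1326 = 2652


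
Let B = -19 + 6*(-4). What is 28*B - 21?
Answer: -1225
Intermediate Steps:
B = -43 (B = -19 - 24 = -43)
28*B - 21 = 28*(-43) - 21 = -1204 - 21 = -1225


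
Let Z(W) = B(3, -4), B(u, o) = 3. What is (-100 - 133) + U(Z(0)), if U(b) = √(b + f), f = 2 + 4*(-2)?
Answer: -233 + I*√3 ≈ -233.0 + 1.732*I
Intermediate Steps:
Z(W) = 3
f = -6 (f = 2 - 8 = -6)
U(b) = √(-6 + b) (U(b) = √(b - 6) = √(-6 + b))
(-100 - 133) + U(Z(0)) = (-100 - 133) + √(-6 + 3) = -233 + √(-3) = -233 + I*√3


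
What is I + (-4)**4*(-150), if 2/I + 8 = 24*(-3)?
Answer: -1536001/40 ≈ -38400.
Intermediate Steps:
I = -1/40 (I = 2/(-8 + 24*(-3)) = 2/(-8 - 72) = 2/(-80) = 2*(-1/80) = -1/40 ≈ -0.025000)
I + (-4)**4*(-150) = -1/40 + (-4)**4*(-150) = -1/40 + 256*(-150) = -1/40 - 38400 = -1536001/40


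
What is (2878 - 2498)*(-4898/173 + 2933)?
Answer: 190954180/173 ≈ 1.1038e+6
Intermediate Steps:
(2878 - 2498)*(-4898/173 + 2933) = 380*(-4898*1/173 + 2933) = 380*(-4898/173 + 2933) = 380*(502511/173) = 190954180/173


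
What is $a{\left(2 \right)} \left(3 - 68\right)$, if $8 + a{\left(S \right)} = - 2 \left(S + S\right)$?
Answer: $1040$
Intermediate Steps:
$a{\left(S \right)} = -8 - 4 S$ ($a{\left(S \right)} = -8 - 2 \left(S + S\right) = -8 - 2 \cdot 2 S = -8 - 4 S$)
$a{\left(2 \right)} \left(3 - 68\right) = \left(-8 - 8\right) \left(3 - 68\right) = \left(-16\right) \left(-65\right) = 1040$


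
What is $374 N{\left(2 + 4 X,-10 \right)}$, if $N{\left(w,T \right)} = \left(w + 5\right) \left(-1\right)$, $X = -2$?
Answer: $374$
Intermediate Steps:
$N{\left(w,T \right)} = -5 - w$ ($N{\left(w,T \right)} = \left(5 + w\right) \left(-1\right) = -5 - w$)
$374 N{\left(2 + 4 X,-10 \right)} = 374 \left(-5 - \left(2 + 4 \left(-2\right)\right)\right) = 374 \left(-5 - \left(2 - 8\right)\right) = 374 \left(-5 - -6\right) = 374 \left(-5 + 6\right) = 374 \cdot 1 = 374$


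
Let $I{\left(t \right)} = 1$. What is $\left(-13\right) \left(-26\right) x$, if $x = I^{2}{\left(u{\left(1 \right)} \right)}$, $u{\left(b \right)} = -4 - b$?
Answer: $338$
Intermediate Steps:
$x = 1$ ($x = 1^{2} = 1$)
$\left(-13\right) \left(-26\right) x = \left(-13\right) \left(-26\right) 1 = 338 \cdot 1 = 338$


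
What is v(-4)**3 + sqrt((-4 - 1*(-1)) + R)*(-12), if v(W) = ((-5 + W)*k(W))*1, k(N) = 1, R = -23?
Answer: -729 - 12*I*sqrt(26) ≈ -729.0 - 61.188*I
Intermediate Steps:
v(W) = -5 + W (v(W) = ((-5 + W)*1)*1 = (-5 + W)*1 = -5 + W)
v(-4)**3 + sqrt((-4 - 1*(-1)) + R)*(-12) = (-5 - 4)**3 + sqrt((-4 - 1*(-1)) - 23)*(-12) = (-9)**3 + sqrt((-4 + 1) - 23)*(-12) = -729 + sqrt(-3 - 23)*(-12) = -729 + sqrt(-26)*(-12) = -729 + (I*sqrt(26))*(-12) = -729 - 12*I*sqrt(26)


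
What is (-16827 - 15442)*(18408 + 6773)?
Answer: -812565689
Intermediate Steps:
(-16827 - 15442)*(18408 + 6773) = -32269*25181 = -812565689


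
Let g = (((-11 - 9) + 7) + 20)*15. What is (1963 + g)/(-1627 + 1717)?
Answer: 1034/45 ≈ 22.978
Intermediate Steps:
g = 105 (g = ((-20 + 7) + 20)*15 = (-13 + 20)*15 = 7*15 = 105)
(1963 + g)/(-1627 + 1717) = (1963 + 105)/(-1627 + 1717) = 2068/90 = 2068*(1/90) = 1034/45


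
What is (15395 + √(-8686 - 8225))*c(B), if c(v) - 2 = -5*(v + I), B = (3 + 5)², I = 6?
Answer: -5357460 - 1044*I*√1879 ≈ -5.3575e+6 - 45255.0*I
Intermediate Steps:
B = 64 (B = 8² = 64)
c(v) = -28 - 5*v (c(v) = 2 - 5*(v + 6) = 2 - 5*(6 + v) = 2 + (-30 - 5*v) = -28 - 5*v)
(15395 + √(-8686 - 8225))*c(B) = (15395 + √(-8686 - 8225))*(-28 - 5*64) = (15395 + √(-16911))*(-28 - 320) = (15395 + 3*I*√1879)*(-348) = -5357460 - 1044*I*√1879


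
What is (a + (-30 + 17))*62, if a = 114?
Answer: 6262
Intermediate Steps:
(a + (-30 + 17))*62 = (114 + (-30 + 17))*62 = (114 - 13)*62 = 101*62 = 6262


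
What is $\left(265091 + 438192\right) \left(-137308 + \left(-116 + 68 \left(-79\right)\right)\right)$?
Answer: $-100425999268$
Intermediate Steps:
$\left(265091 + 438192\right) \left(-137308 + \left(-116 + 68 \left(-79\right)\right)\right) = 703283 \left(-137308 - 5488\right) = 703283 \left(-142796\right) = -100425999268$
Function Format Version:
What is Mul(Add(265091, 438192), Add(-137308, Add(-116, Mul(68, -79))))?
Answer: -100425999268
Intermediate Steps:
Mul(Add(265091, 438192), Add(-137308, Add(-116, Mul(68, -79)))) = Mul(703283, Add(-137308, Add(-116, -5372))) = Mul(703283, Add(-137308, -5488)) = Mul(703283, -142796) = -100425999268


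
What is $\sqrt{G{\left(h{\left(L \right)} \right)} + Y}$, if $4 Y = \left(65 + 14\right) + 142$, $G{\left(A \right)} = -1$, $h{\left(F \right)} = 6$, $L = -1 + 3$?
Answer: $\frac{\sqrt{217}}{2} \approx 7.3655$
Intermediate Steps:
$L = 2$
$Y = \frac{221}{4}$ ($Y = \frac{\left(65 + 14\right) + 142}{4} = \frac{79 + 142}{4} = \frac{1}{4} \cdot 221 = \frac{221}{4} \approx 55.25$)
$\sqrt{G{\left(h{\left(L \right)} \right)} + Y} = \sqrt{-1 + \frac{221}{4}} = \sqrt{\frac{217}{4}} = \frac{\sqrt{217}}{2}$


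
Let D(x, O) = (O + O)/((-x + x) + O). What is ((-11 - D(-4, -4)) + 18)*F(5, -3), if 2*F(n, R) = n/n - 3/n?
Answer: 1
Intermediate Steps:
D(x, O) = 2 (D(x, O) = (2*O)/(0 + O) = (2*O)/O = 2)
F(n, R) = ½ - 3/(2*n) (F(n, R) = (n/n - 3/n)/2 = (1 - 3/n)/2 = ½ - 3/(2*n))
((-11 - D(-4, -4)) + 18)*F(5, -3) = ((-11 - 1*2) + 18)*((½)*(-3 + 5)/5) = ((-11 - 2) + 18)*((½)*(⅕)*2) = (-13 + 18)*(⅕) = 5*(⅕) = 1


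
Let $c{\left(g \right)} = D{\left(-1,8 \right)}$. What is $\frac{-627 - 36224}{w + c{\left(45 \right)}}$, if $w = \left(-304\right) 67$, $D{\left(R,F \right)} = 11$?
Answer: $\frac{36851}{20357} \approx 1.8102$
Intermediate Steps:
$c{\left(g \right)} = 11$
$w = -20368$
$\frac{-627 - 36224}{w + c{\left(45 \right)}} = \frac{-627 - 36224}{-20368 + 11} = - \frac{36851}{-20357} = \left(-36851\right) \left(- \frac{1}{20357}\right) = \frac{36851}{20357}$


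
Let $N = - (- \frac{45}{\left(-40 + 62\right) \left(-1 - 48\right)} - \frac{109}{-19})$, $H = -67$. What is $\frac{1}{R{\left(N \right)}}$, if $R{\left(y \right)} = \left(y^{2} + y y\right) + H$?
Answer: $- \frac{209756162}{45283405} \approx -4.6321$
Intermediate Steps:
$N = - \frac{118357}{20482}$ ($N = - (- \frac{45}{22 \left(-49\right)} - - \frac{109}{19}) = - (- \frac{45}{-1078} + \frac{109}{19}) = - (\left(-45\right) \left(- \frac{1}{1078}\right) + \frac{109}{19}) = - (\frac{45}{1078} + \frac{109}{19}) = \left(-1\right) \frac{118357}{20482} = - \frac{118357}{20482} \approx -5.7786$)
$R{\left(y \right)} = -67 + 2 y^{2}$ ($R{\left(y \right)} = \left(y^{2} + y y\right) - 67 = \left(y^{2} + y^{2}\right) - 67 = 2 y^{2} - 67 = -67 + 2 y^{2}$)
$\frac{1}{R{\left(N \right)}} = \frac{1}{-67 + 2 \left(- \frac{118357}{20482}\right)^{2}} = \frac{1}{-67 + 2 \cdot \frac{14008379449}{419512324}} = \frac{1}{-67 + \frac{14008379449}{209756162}} = \frac{1}{- \frac{45283405}{209756162}} = - \frac{209756162}{45283405}$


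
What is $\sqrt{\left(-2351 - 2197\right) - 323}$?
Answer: $i \sqrt{4871} \approx 69.793 i$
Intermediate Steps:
$\sqrt{\left(-2351 - 2197\right) - 323} = \sqrt{-4548 - 323} = \sqrt{-4871} = i \sqrt{4871}$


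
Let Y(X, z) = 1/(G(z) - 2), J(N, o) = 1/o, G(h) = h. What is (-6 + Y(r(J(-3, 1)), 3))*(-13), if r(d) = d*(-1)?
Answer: 65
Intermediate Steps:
r(d) = -d
Y(X, z) = 1/(-2 + z) (Y(X, z) = 1/(z - 2) = 1/(-2 + z))
(-6 + Y(r(J(-3, 1)), 3))*(-13) = (-6 + 1/(-2 + 3))*(-13) = (-6 + 1/1)*(-13) = (-6 + 1)*(-13) = -5*(-13) = 65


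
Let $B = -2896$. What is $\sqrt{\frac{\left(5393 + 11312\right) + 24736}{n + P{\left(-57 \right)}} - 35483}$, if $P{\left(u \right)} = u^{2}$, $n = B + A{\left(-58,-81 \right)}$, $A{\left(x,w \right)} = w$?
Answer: $\frac{i \sqrt{163368895}}{68} \approx 187.96 i$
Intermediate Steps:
$n = -2977$ ($n = -2896 - 81 = -2977$)
$\sqrt{\frac{\left(5393 + 11312\right) + 24736}{n + P{\left(-57 \right)}} - 35483} = \sqrt{\frac{\left(5393 + 11312\right) + 24736}{-2977 + \left(-57\right)^{2}} - 35483} = \sqrt{\frac{16705 + 24736}{-2977 + 3249} - 35483} = \sqrt{\frac{41441}{272} - 35483} = \sqrt{- \frac{9609935}{272}} = \frac{i \sqrt{163368895}}{68}$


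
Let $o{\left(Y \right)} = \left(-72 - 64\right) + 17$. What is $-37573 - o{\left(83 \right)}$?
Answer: $-37454$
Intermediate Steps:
$o{\left(Y \right)} = -119$ ($o{\left(Y \right)} = -136 + 17 = -119$)
$-37573 - o{\left(83 \right)} = -37573 - -119 = -37573 + 119 = -37454$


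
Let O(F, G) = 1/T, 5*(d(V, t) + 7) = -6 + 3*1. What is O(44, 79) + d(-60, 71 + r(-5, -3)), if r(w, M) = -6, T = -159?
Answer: -6047/795 ≈ -7.6063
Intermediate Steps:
d(V, t) = -38/5 (d(V, t) = -7 + (-6 + 3*1)/5 = -7 + (-6 + 3)/5 = -7 + (⅕)*(-3) = -7 - ⅗ = -38/5)
O(F, G) = -1/159 (O(F, G) = 1/(-159) = -1/159)
O(44, 79) + d(-60, 71 + r(-5, -3)) = -1/159 - 38/5 = -6047/795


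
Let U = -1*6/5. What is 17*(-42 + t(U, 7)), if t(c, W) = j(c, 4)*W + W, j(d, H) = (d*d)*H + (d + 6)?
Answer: 16541/25 ≈ 661.64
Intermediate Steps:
j(d, H) = 6 + d + H*d² (j(d, H) = d²*H + (6 + d) = H*d² + (6 + d) = 6 + d + H*d²)
U = -6/5 (U = -6*⅕ = -6/5 ≈ -1.2000)
t(c, W) = W + W*(6 + c + 4*c²) (t(c, W) = (6 + c + 4*c²)*W + W = W*(6 + c + 4*c²) + W = W + W*(6 + c + 4*c²))
17*(-42 + t(U, 7)) = 17*(-42 + 7*(7 - 6/5 + 4*(-6/5)²)) = 17*(-42 + 7*(7 - 6/5 + 4*(36/25))) = 17*(-42 + 7*(7 - 6/5 + 144/25)) = 17*(-42 + 7*(289/25)) = 17*(-42 + 2023/25) = 17*(973/25) = 16541/25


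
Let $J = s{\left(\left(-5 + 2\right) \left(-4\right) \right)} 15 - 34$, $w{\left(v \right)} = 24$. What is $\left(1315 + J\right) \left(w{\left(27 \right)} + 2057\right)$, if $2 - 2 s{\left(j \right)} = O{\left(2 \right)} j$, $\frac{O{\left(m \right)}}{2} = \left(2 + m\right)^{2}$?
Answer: $-3296304$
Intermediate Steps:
$O{\left(m \right)} = 2 \left(2 + m\right)^{2}$
$s{\left(j \right)} = 1 - 16 j$ ($s{\left(j \right)} = 1 - \frac{2 \left(2 + 2\right)^{2} j}{2} = 1 - \frac{2 \cdot 4^{2} j}{2} = 1 - \frac{2 \cdot 16 j}{2} = 1 - \frac{32 j}{2} = 1 - 16 j$)
$J = -2899$ ($J = \left(1 - 16 \left(-5 + 2\right) \left(-4\right)\right) 15 - 34 = \left(1 - 16 \left(\left(-3\right) \left(-4\right)\right)\right) 15 - 34 = \left(1 - 192\right) 15 - 34 = \left(-191\right) 15 - 34 = -2865 - 34 = -2899$)
$\left(1315 + J\right) \left(w{\left(27 \right)} + 2057\right) = \left(1315 - 2899\right) \left(24 + 2057\right) = \left(-1584\right) 2081 = -3296304$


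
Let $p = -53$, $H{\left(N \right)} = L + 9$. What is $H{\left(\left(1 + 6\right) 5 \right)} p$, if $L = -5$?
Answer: $-212$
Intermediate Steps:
$H{\left(N \right)} = 4$ ($H{\left(N \right)} = -5 + 9 = 4$)
$H{\left(\left(1 + 6\right) 5 \right)} p = 4 \left(-53\right) = -212$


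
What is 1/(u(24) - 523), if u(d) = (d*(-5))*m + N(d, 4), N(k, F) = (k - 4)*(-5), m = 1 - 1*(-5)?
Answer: -1/1343 ≈ -0.00074460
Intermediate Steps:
m = 6 (m = 1 + 5 = 6)
N(k, F) = 20 - 5*k (N(k, F) = (-4 + k)*(-5) = 20 - 5*k)
u(d) = 20 - 35*d (u(d) = (d*(-5))*6 + (20 - 5*d) = -5*d*6 + (20 - 5*d) = -30*d + (20 - 5*d) = 20 - 35*d)
1/(u(24) - 523) = 1/((20 - 35*24) - 523) = 1/((20 - 840) - 523) = 1/(-820 - 523) = 1/(-1343) = -1/1343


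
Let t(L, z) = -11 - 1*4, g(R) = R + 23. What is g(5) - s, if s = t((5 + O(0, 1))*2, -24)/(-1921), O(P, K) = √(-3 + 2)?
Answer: 53773/1921 ≈ 27.992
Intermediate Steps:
g(R) = 23 + R
O(P, K) = I (O(P, K) = √(-1) = I)
t(L, z) = -15 (t(L, z) = -11 - 4 = -15)
s = 15/1921 (s = -15/(-1921) = -15*(-1/1921) = 15/1921 ≈ 0.0078084)
g(5) - s = (23 + 5) - 1*15/1921 = 28 - 15/1921 = 53773/1921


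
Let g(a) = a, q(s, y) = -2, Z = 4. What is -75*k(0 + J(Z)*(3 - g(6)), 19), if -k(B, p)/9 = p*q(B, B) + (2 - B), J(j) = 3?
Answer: -18225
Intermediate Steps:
k(B, p) = -18 + 9*B + 18*p (k(B, p) = -9*(p*(-2) + (2 - B)) = -9*(-2*p + (2 - B)) = -9*(2 - B - 2*p) = -18 + 9*B + 18*p)
-75*k(0 + J(Z)*(3 - g(6)), 19) = -75*(-18 + 9*(0 + 3*(3 - 1*6)) + 18*19) = -75*(-18 + 9*(0 + 3*(3 - 6)) + 342) = -75*(-18 + 9*(0 + 3*(-3)) + 342) = -75*(-18 + 9*(0 - 9) + 342) = -75*(-18 + 9*(-9) + 342) = -75*(-18 - 81 + 342) = -75*243 = -18225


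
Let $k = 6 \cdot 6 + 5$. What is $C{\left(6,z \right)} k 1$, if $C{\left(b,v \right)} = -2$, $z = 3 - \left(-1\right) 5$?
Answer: $-82$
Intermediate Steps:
$z = 8$ ($z = 3 - -5 = 3 + 5 = 8$)
$k = 41$ ($k = 36 + 5 = 41$)
$C{\left(6,z \right)} k 1 = \left(-2\right) 41 \cdot 1 = \left(-82\right) 1 = -82$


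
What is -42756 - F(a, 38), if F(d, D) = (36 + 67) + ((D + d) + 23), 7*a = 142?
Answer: -300582/7 ≈ -42940.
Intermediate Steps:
a = 142/7 (a = (1/7)*142 = 142/7 ≈ 20.286)
F(d, D) = 126 + D + d (F(d, D) = 103 + (23 + D + d) = 126 + D + d)
-42756 - F(a, 38) = -42756 - (126 + 38 + 142/7) = -42756 - 1*1290/7 = -42756 - 1290/7 = -300582/7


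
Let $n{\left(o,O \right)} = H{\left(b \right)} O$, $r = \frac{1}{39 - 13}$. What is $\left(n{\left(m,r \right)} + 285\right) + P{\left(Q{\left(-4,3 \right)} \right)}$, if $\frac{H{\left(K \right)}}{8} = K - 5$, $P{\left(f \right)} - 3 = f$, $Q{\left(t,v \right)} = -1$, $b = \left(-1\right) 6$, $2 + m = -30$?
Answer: $\frac{3687}{13} \approx 283.62$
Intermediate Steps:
$m = -32$ ($m = -2 - 30 = -32$)
$b = -6$
$r = \frac{1}{26} \approx 0.038462$
$P{\left(f \right)} = 3 + f$
$H{\left(K \right)} = -40 + 8 K$ ($H{\left(K \right)} = 8 \left(K - 5\right) = 8 \left(-5 + K\right) = -40 + 8 K$)
$n{\left(o,O \right)} = - 88 O$ ($n{\left(o,O \right)} = \left(-40 + 8 \left(-6\right)\right) O = \left(-40 - 48\right) O = - 88 O$)
$\left(n{\left(m,r \right)} + 285\right) + P{\left(Q{\left(-4,3 \right)} \right)} = \left(\left(-88\right) \frac{1}{26} + 285\right) + \left(3 - 1\right) = \left(- \frac{44}{13} + 285\right) + 2 = \frac{3661}{13} + 2 = \frac{3687}{13}$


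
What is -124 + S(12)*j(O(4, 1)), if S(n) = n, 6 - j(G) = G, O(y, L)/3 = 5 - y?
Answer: -88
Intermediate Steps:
O(y, L) = 15 - 3*y (O(y, L) = 3*(5 - y) = 15 - 3*y)
j(G) = 6 - G
-124 + S(12)*j(O(4, 1)) = -124 + 12*(6 - (15 - 3*4)) = -124 + 12*(6 - (15 - 12)) = -124 + 12*(6 - 1*3) = -124 + 12*(6 - 3) = -124 + 12*3 = -124 + 36 = -88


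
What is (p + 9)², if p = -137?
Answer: 16384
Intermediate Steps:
(p + 9)² = (-137 + 9)² = (-128)² = 16384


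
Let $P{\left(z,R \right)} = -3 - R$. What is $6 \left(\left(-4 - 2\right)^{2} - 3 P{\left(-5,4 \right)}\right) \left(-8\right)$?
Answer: $-2736$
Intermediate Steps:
$6 \left(\left(-4 - 2\right)^{2} - 3 P{\left(-5,4 \right)}\right) \left(-8\right) = 6 \left(\left(-4 - 2\right)^{2} - 3 \left(-3 - 4\right)\right) \left(-8\right) = 6 \left(\left(-6\right)^{2} - 3 \left(-3 - 4\right)\right) \left(-8\right) = 6 \left(36 - -21\right) \left(-8\right) = 6 \left(36 + 21\right) \left(-8\right) = 6 \cdot 57 \left(-8\right) = 6 \left(-456\right) = -2736$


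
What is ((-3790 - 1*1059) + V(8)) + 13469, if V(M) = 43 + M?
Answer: 8671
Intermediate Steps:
((-3790 - 1*1059) + V(8)) + 13469 = ((-3790 - 1*1059) + (43 + 8)) + 13469 = ((-3790 - 1059) + 51) + 13469 = (-4849 + 51) + 13469 = -4798 + 13469 = 8671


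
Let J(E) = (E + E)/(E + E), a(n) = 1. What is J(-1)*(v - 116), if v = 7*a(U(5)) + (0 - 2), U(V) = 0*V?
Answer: -111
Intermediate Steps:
U(V) = 0
J(E) = 1 (J(E) = (2*E)/((2*E)) = (2*E)*(1/(2*E)) = 1)
v = 5 (v = 7*1 + (0 - 2) = 7 - 2 = 5)
J(-1)*(v - 116) = 1*(5 - 116) = 1*(-111) = -111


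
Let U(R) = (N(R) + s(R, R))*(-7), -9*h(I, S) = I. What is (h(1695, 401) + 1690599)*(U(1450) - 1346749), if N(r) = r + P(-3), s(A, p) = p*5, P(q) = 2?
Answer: -2379528550272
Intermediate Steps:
h(I, S) = -I/9
s(A, p) = 5*p
N(r) = 2 + r (N(r) = r + 2 = 2 + r)
U(R) = -14 - 42*R (U(R) = ((2 + R) + 5*R)*(-7) = (2 + 6*R)*(-7) = -14 - 42*R)
(h(1695, 401) + 1690599)*(U(1450) - 1346749) = (-1/9*1695 + 1690599)*((-14 - 42*1450) - 1346749) = (-565/3 + 1690599)*((-14 - 60900) - 1346749) = 5071232*(-60914 - 1346749)/3 = (5071232/3)*(-1407663) = -2379528550272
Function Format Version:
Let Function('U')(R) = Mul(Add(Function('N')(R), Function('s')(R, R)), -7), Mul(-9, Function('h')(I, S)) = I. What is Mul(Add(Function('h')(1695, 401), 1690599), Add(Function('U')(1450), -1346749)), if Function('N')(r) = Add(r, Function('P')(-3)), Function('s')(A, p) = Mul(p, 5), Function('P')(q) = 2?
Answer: -2379528550272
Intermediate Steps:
Function('h')(I, S) = Mul(Rational(-1, 9), I)
Function('s')(A, p) = Mul(5, p)
Function('N')(r) = Add(2, r) (Function('N')(r) = Add(r, 2) = Add(2, r))
Function('U')(R) = Add(-14, Mul(-42, R)) (Function('U')(R) = Mul(Add(Add(2, R), Mul(5, R)), -7) = Mul(Add(2, Mul(6, R)), -7) = Add(-14, Mul(-42, R)))
Mul(Add(Function('h')(1695, 401), 1690599), Add(Function('U')(1450), -1346749)) = Mul(Add(Mul(Rational(-1, 9), 1695), 1690599), Add(Add(-14, Mul(-42, 1450)), -1346749)) = Mul(Add(Rational(-565, 3), 1690599), Add(Add(-14, -60900), -1346749)) = Mul(Rational(5071232, 3), Add(-60914, -1346749)) = Mul(Rational(5071232, 3), -1407663) = -2379528550272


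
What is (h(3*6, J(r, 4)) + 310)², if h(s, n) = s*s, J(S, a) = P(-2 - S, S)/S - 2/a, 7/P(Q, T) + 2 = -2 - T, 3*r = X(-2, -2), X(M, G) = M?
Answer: 401956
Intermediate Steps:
r = -⅔ (r = (⅓)*(-2) = -⅔ ≈ -0.66667)
P(Q, T) = 7/(-4 - T) (P(Q, T) = 7/(-2 + (-2 - T)) = 7/(-4 - T))
J(S, a) = -2/a - 7/(S*(4 + S)) (J(S, a) = (-7/(4 + S))/S - 2/a = -7/(S*(4 + S)) - 2/a = -2/a - 7/(S*(4 + S)))
h(s, n) = s²
(h(3*6, J(r, 4)) + 310)² = ((3*6)² + 310)² = (18² + 310)² = (324 + 310)² = 634² = 401956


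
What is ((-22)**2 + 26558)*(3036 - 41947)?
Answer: -1052231262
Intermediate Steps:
((-22)**2 + 26558)*(3036 - 41947) = (484 + 26558)*(-38911) = 27042*(-38911) = -1052231262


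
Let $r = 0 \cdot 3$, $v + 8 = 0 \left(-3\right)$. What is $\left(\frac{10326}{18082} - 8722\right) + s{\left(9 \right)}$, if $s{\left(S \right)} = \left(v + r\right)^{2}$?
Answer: $- \frac{78271815}{9041} \approx -8657.4$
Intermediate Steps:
$v = -8$ ($v = -8 + 0 \left(-3\right) = -8 + 0 = -8$)
$r = 0$
$s{\left(S \right)} = 64$ ($s{\left(S \right)} = \left(-8 + 0\right)^{2} = \left(-8\right)^{2} = 64$)
$\left(\frac{10326}{18082} - 8722\right) + s{\left(9 \right)} = \left(\frac{10326}{18082} - 8722\right) + 64 = \left(10326 \cdot \frac{1}{18082} - 8722\right) + 64 = \left(\frac{5163}{9041} - 8722\right) + 64 = - \frac{78850439}{9041} + 64 = - \frac{78271815}{9041}$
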